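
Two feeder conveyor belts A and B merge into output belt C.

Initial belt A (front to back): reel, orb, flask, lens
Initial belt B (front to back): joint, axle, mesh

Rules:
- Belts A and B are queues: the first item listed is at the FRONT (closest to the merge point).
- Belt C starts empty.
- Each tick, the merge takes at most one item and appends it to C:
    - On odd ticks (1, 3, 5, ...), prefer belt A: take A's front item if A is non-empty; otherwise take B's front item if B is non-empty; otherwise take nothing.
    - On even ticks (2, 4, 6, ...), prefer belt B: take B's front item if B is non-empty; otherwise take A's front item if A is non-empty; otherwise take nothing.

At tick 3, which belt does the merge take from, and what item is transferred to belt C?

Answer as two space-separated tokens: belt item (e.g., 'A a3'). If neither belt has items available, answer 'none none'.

Tick 1: prefer A, take reel from A; A=[orb,flask,lens] B=[joint,axle,mesh] C=[reel]
Tick 2: prefer B, take joint from B; A=[orb,flask,lens] B=[axle,mesh] C=[reel,joint]
Tick 3: prefer A, take orb from A; A=[flask,lens] B=[axle,mesh] C=[reel,joint,orb]

Answer: A orb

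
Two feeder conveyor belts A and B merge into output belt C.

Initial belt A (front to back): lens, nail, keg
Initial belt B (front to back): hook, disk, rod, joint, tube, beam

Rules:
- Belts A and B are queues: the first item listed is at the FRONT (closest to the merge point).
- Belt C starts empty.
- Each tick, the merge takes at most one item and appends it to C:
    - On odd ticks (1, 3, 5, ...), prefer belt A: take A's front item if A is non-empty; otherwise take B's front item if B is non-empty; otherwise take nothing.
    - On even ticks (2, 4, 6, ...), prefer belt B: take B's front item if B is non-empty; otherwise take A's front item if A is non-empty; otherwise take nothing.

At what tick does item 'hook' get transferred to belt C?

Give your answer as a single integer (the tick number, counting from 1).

Answer: 2

Derivation:
Tick 1: prefer A, take lens from A; A=[nail,keg] B=[hook,disk,rod,joint,tube,beam] C=[lens]
Tick 2: prefer B, take hook from B; A=[nail,keg] B=[disk,rod,joint,tube,beam] C=[lens,hook]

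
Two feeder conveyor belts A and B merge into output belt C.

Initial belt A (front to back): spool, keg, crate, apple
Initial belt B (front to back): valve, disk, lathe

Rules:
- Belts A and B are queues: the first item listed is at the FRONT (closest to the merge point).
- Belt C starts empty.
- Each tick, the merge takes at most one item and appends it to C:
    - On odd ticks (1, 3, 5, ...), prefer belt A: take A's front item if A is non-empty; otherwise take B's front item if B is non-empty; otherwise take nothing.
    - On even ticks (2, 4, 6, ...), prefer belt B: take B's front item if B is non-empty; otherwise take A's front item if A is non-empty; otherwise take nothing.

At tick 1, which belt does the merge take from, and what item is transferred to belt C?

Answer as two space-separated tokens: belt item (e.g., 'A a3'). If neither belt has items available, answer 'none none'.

Answer: A spool

Derivation:
Tick 1: prefer A, take spool from A; A=[keg,crate,apple] B=[valve,disk,lathe] C=[spool]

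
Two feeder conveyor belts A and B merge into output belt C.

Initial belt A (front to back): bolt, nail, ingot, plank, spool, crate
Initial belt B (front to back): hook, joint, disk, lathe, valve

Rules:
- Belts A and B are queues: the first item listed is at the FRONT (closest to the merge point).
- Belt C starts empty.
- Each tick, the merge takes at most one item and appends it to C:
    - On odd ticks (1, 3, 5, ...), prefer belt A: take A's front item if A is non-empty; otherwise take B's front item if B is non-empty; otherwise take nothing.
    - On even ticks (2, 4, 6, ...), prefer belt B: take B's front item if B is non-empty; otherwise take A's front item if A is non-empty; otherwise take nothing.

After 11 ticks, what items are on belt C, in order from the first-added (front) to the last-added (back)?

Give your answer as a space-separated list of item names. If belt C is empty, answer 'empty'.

Answer: bolt hook nail joint ingot disk plank lathe spool valve crate

Derivation:
Tick 1: prefer A, take bolt from A; A=[nail,ingot,plank,spool,crate] B=[hook,joint,disk,lathe,valve] C=[bolt]
Tick 2: prefer B, take hook from B; A=[nail,ingot,plank,spool,crate] B=[joint,disk,lathe,valve] C=[bolt,hook]
Tick 3: prefer A, take nail from A; A=[ingot,plank,spool,crate] B=[joint,disk,lathe,valve] C=[bolt,hook,nail]
Tick 4: prefer B, take joint from B; A=[ingot,plank,spool,crate] B=[disk,lathe,valve] C=[bolt,hook,nail,joint]
Tick 5: prefer A, take ingot from A; A=[plank,spool,crate] B=[disk,lathe,valve] C=[bolt,hook,nail,joint,ingot]
Tick 6: prefer B, take disk from B; A=[plank,spool,crate] B=[lathe,valve] C=[bolt,hook,nail,joint,ingot,disk]
Tick 7: prefer A, take plank from A; A=[spool,crate] B=[lathe,valve] C=[bolt,hook,nail,joint,ingot,disk,plank]
Tick 8: prefer B, take lathe from B; A=[spool,crate] B=[valve] C=[bolt,hook,nail,joint,ingot,disk,plank,lathe]
Tick 9: prefer A, take spool from A; A=[crate] B=[valve] C=[bolt,hook,nail,joint,ingot,disk,plank,lathe,spool]
Tick 10: prefer B, take valve from B; A=[crate] B=[-] C=[bolt,hook,nail,joint,ingot,disk,plank,lathe,spool,valve]
Tick 11: prefer A, take crate from A; A=[-] B=[-] C=[bolt,hook,nail,joint,ingot,disk,plank,lathe,spool,valve,crate]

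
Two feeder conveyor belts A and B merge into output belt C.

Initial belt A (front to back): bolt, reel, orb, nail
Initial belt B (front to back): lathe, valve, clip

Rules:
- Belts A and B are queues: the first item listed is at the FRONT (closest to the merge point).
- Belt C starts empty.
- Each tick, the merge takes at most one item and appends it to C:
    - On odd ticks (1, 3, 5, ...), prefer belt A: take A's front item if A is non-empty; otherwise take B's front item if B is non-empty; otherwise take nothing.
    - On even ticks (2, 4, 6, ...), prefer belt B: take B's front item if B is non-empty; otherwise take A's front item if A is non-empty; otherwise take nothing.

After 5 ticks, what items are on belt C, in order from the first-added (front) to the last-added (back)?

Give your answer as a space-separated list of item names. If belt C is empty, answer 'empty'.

Answer: bolt lathe reel valve orb

Derivation:
Tick 1: prefer A, take bolt from A; A=[reel,orb,nail] B=[lathe,valve,clip] C=[bolt]
Tick 2: prefer B, take lathe from B; A=[reel,orb,nail] B=[valve,clip] C=[bolt,lathe]
Tick 3: prefer A, take reel from A; A=[orb,nail] B=[valve,clip] C=[bolt,lathe,reel]
Tick 4: prefer B, take valve from B; A=[orb,nail] B=[clip] C=[bolt,lathe,reel,valve]
Tick 5: prefer A, take orb from A; A=[nail] B=[clip] C=[bolt,lathe,reel,valve,orb]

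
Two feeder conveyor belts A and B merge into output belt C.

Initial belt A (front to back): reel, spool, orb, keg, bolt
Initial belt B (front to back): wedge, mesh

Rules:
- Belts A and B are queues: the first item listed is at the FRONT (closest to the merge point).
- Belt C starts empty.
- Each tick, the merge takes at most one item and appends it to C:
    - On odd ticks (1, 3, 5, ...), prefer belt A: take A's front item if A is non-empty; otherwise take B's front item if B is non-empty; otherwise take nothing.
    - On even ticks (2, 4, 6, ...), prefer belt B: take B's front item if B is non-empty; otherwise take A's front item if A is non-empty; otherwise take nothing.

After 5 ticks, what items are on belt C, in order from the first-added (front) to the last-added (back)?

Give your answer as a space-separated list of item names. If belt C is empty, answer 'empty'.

Answer: reel wedge spool mesh orb

Derivation:
Tick 1: prefer A, take reel from A; A=[spool,orb,keg,bolt] B=[wedge,mesh] C=[reel]
Tick 2: prefer B, take wedge from B; A=[spool,orb,keg,bolt] B=[mesh] C=[reel,wedge]
Tick 3: prefer A, take spool from A; A=[orb,keg,bolt] B=[mesh] C=[reel,wedge,spool]
Tick 4: prefer B, take mesh from B; A=[orb,keg,bolt] B=[-] C=[reel,wedge,spool,mesh]
Tick 5: prefer A, take orb from A; A=[keg,bolt] B=[-] C=[reel,wedge,spool,mesh,orb]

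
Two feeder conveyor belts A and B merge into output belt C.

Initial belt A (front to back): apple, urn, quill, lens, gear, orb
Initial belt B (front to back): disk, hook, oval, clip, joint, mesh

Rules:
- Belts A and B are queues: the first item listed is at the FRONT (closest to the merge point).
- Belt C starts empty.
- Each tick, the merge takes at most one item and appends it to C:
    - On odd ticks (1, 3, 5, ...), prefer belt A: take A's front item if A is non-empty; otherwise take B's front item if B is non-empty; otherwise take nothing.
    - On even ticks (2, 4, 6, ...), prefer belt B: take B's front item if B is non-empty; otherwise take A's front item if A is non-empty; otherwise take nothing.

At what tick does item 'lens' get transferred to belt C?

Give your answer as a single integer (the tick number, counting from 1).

Answer: 7

Derivation:
Tick 1: prefer A, take apple from A; A=[urn,quill,lens,gear,orb] B=[disk,hook,oval,clip,joint,mesh] C=[apple]
Tick 2: prefer B, take disk from B; A=[urn,quill,lens,gear,orb] B=[hook,oval,clip,joint,mesh] C=[apple,disk]
Tick 3: prefer A, take urn from A; A=[quill,lens,gear,orb] B=[hook,oval,clip,joint,mesh] C=[apple,disk,urn]
Tick 4: prefer B, take hook from B; A=[quill,lens,gear,orb] B=[oval,clip,joint,mesh] C=[apple,disk,urn,hook]
Tick 5: prefer A, take quill from A; A=[lens,gear,orb] B=[oval,clip,joint,mesh] C=[apple,disk,urn,hook,quill]
Tick 6: prefer B, take oval from B; A=[lens,gear,orb] B=[clip,joint,mesh] C=[apple,disk,urn,hook,quill,oval]
Tick 7: prefer A, take lens from A; A=[gear,orb] B=[clip,joint,mesh] C=[apple,disk,urn,hook,quill,oval,lens]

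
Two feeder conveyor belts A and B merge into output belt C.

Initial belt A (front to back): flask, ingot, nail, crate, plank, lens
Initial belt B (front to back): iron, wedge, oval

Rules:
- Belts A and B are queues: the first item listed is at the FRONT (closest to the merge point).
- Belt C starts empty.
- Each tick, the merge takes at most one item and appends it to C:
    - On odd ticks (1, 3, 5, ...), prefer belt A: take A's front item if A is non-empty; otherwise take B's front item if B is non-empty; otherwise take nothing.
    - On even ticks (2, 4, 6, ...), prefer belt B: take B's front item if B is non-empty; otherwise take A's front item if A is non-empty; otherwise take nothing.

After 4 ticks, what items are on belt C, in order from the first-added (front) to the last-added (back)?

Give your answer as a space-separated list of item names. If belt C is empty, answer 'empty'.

Answer: flask iron ingot wedge

Derivation:
Tick 1: prefer A, take flask from A; A=[ingot,nail,crate,plank,lens] B=[iron,wedge,oval] C=[flask]
Tick 2: prefer B, take iron from B; A=[ingot,nail,crate,plank,lens] B=[wedge,oval] C=[flask,iron]
Tick 3: prefer A, take ingot from A; A=[nail,crate,plank,lens] B=[wedge,oval] C=[flask,iron,ingot]
Tick 4: prefer B, take wedge from B; A=[nail,crate,plank,lens] B=[oval] C=[flask,iron,ingot,wedge]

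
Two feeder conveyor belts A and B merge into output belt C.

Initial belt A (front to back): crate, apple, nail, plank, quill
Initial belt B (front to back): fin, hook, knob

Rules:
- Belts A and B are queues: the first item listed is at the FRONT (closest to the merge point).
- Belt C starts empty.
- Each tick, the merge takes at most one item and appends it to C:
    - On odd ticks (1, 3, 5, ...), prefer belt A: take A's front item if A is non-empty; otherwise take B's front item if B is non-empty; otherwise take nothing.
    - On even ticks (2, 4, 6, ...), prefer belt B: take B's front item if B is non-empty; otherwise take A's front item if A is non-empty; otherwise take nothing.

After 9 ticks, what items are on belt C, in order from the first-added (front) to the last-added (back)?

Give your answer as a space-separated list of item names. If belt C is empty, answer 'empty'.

Tick 1: prefer A, take crate from A; A=[apple,nail,plank,quill] B=[fin,hook,knob] C=[crate]
Tick 2: prefer B, take fin from B; A=[apple,nail,plank,quill] B=[hook,knob] C=[crate,fin]
Tick 3: prefer A, take apple from A; A=[nail,plank,quill] B=[hook,knob] C=[crate,fin,apple]
Tick 4: prefer B, take hook from B; A=[nail,plank,quill] B=[knob] C=[crate,fin,apple,hook]
Tick 5: prefer A, take nail from A; A=[plank,quill] B=[knob] C=[crate,fin,apple,hook,nail]
Tick 6: prefer B, take knob from B; A=[plank,quill] B=[-] C=[crate,fin,apple,hook,nail,knob]
Tick 7: prefer A, take plank from A; A=[quill] B=[-] C=[crate,fin,apple,hook,nail,knob,plank]
Tick 8: prefer B, take quill from A; A=[-] B=[-] C=[crate,fin,apple,hook,nail,knob,plank,quill]
Tick 9: prefer A, both empty, nothing taken; A=[-] B=[-] C=[crate,fin,apple,hook,nail,knob,plank,quill]

Answer: crate fin apple hook nail knob plank quill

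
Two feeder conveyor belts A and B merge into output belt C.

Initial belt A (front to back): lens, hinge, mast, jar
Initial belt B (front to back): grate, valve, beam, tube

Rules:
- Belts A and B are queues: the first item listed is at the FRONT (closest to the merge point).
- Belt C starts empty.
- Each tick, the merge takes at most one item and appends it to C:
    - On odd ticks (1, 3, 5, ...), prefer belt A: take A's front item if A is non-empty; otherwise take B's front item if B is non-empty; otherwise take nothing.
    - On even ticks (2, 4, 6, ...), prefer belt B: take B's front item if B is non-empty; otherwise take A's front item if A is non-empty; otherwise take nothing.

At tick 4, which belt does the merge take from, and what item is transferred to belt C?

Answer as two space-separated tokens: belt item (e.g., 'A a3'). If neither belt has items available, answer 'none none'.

Answer: B valve

Derivation:
Tick 1: prefer A, take lens from A; A=[hinge,mast,jar] B=[grate,valve,beam,tube] C=[lens]
Tick 2: prefer B, take grate from B; A=[hinge,mast,jar] B=[valve,beam,tube] C=[lens,grate]
Tick 3: prefer A, take hinge from A; A=[mast,jar] B=[valve,beam,tube] C=[lens,grate,hinge]
Tick 4: prefer B, take valve from B; A=[mast,jar] B=[beam,tube] C=[lens,grate,hinge,valve]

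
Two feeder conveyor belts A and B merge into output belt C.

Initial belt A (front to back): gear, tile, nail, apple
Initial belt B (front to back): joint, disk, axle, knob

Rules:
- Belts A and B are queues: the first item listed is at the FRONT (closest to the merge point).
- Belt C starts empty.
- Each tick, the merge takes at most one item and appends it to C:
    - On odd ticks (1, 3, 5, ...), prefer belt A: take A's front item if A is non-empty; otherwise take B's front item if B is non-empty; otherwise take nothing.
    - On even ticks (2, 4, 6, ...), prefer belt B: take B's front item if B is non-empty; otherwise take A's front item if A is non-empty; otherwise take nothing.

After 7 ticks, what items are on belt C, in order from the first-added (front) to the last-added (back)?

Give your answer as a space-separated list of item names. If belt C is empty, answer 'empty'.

Answer: gear joint tile disk nail axle apple

Derivation:
Tick 1: prefer A, take gear from A; A=[tile,nail,apple] B=[joint,disk,axle,knob] C=[gear]
Tick 2: prefer B, take joint from B; A=[tile,nail,apple] B=[disk,axle,knob] C=[gear,joint]
Tick 3: prefer A, take tile from A; A=[nail,apple] B=[disk,axle,knob] C=[gear,joint,tile]
Tick 4: prefer B, take disk from B; A=[nail,apple] B=[axle,knob] C=[gear,joint,tile,disk]
Tick 5: prefer A, take nail from A; A=[apple] B=[axle,knob] C=[gear,joint,tile,disk,nail]
Tick 6: prefer B, take axle from B; A=[apple] B=[knob] C=[gear,joint,tile,disk,nail,axle]
Tick 7: prefer A, take apple from A; A=[-] B=[knob] C=[gear,joint,tile,disk,nail,axle,apple]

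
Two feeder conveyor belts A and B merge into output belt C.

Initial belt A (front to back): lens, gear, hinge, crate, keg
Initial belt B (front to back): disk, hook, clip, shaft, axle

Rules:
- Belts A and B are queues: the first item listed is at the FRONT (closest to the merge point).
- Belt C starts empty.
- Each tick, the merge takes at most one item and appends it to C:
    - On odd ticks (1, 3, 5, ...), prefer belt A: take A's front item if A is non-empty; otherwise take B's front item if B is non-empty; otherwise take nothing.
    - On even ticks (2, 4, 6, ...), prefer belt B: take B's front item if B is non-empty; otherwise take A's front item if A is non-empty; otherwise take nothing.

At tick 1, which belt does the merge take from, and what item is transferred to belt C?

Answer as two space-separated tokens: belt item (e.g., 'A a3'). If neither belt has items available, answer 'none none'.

Answer: A lens

Derivation:
Tick 1: prefer A, take lens from A; A=[gear,hinge,crate,keg] B=[disk,hook,clip,shaft,axle] C=[lens]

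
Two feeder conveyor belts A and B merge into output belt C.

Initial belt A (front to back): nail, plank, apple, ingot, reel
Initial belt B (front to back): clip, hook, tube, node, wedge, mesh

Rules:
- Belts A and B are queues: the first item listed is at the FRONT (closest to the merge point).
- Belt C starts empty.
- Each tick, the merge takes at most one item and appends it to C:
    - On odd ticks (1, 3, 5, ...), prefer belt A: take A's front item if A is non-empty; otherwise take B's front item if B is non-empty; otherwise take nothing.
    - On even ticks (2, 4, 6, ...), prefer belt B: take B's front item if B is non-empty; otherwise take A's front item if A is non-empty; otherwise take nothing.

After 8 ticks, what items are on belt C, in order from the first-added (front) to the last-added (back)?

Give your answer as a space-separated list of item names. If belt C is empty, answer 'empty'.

Tick 1: prefer A, take nail from A; A=[plank,apple,ingot,reel] B=[clip,hook,tube,node,wedge,mesh] C=[nail]
Tick 2: prefer B, take clip from B; A=[plank,apple,ingot,reel] B=[hook,tube,node,wedge,mesh] C=[nail,clip]
Tick 3: prefer A, take plank from A; A=[apple,ingot,reel] B=[hook,tube,node,wedge,mesh] C=[nail,clip,plank]
Tick 4: prefer B, take hook from B; A=[apple,ingot,reel] B=[tube,node,wedge,mesh] C=[nail,clip,plank,hook]
Tick 5: prefer A, take apple from A; A=[ingot,reel] B=[tube,node,wedge,mesh] C=[nail,clip,plank,hook,apple]
Tick 6: prefer B, take tube from B; A=[ingot,reel] B=[node,wedge,mesh] C=[nail,clip,plank,hook,apple,tube]
Tick 7: prefer A, take ingot from A; A=[reel] B=[node,wedge,mesh] C=[nail,clip,plank,hook,apple,tube,ingot]
Tick 8: prefer B, take node from B; A=[reel] B=[wedge,mesh] C=[nail,clip,plank,hook,apple,tube,ingot,node]

Answer: nail clip plank hook apple tube ingot node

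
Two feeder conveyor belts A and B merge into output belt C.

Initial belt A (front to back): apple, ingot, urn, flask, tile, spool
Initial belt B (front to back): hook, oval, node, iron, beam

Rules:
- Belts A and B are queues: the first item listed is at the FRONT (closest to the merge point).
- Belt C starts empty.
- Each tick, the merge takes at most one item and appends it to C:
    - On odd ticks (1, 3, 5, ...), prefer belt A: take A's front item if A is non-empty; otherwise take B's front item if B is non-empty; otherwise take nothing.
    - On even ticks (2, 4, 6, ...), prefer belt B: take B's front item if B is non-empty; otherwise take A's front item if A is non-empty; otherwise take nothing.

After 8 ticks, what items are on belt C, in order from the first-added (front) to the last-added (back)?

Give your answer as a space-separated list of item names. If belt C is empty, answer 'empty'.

Tick 1: prefer A, take apple from A; A=[ingot,urn,flask,tile,spool] B=[hook,oval,node,iron,beam] C=[apple]
Tick 2: prefer B, take hook from B; A=[ingot,urn,flask,tile,spool] B=[oval,node,iron,beam] C=[apple,hook]
Tick 3: prefer A, take ingot from A; A=[urn,flask,tile,spool] B=[oval,node,iron,beam] C=[apple,hook,ingot]
Tick 4: prefer B, take oval from B; A=[urn,flask,tile,spool] B=[node,iron,beam] C=[apple,hook,ingot,oval]
Tick 5: prefer A, take urn from A; A=[flask,tile,spool] B=[node,iron,beam] C=[apple,hook,ingot,oval,urn]
Tick 6: prefer B, take node from B; A=[flask,tile,spool] B=[iron,beam] C=[apple,hook,ingot,oval,urn,node]
Tick 7: prefer A, take flask from A; A=[tile,spool] B=[iron,beam] C=[apple,hook,ingot,oval,urn,node,flask]
Tick 8: prefer B, take iron from B; A=[tile,spool] B=[beam] C=[apple,hook,ingot,oval,urn,node,flask,iron]

Answer: apple hook ingot oval urn node flask iron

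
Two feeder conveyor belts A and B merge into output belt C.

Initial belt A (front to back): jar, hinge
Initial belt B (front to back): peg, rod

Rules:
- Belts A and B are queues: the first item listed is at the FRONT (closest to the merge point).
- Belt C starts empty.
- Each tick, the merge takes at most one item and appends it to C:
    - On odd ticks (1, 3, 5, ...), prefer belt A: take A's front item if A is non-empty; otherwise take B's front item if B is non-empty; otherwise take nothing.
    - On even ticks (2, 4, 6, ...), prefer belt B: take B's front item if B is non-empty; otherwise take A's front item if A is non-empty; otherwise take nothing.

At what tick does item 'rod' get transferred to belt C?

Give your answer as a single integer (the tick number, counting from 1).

Answer: 4

Derivation:
Tick 1: prefer A, take jar from A; A=[hinge] B=[peg,rod] C=[jar]
Tick 2: prefer B, take peg from B; A=[hinge] B=[rod] C=[jar,peg]
Tick 3: prefer A, take hinge from A; A=[-] B=[rod] C=[jar,peg,hinge]
Tick 4: prefer B, take rod from B; A=[-] B=[-] C=[jar,peg,hinge,rod]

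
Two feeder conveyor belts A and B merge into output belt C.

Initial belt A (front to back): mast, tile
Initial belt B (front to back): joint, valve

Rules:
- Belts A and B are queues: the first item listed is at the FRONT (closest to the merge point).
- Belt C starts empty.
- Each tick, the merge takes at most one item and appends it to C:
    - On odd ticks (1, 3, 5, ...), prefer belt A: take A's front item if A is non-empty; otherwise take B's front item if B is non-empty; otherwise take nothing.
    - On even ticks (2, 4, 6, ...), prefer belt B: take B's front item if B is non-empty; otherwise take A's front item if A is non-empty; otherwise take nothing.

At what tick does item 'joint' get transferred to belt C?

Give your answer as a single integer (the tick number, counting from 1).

Tick 1: prefer A, take mast from A; A=[tile] B=[joint,valve] C=[mast]
Tick 2: prefer B, take joint from B; A=[tile] B=[valve] C=[mast,joint]

Answer: 2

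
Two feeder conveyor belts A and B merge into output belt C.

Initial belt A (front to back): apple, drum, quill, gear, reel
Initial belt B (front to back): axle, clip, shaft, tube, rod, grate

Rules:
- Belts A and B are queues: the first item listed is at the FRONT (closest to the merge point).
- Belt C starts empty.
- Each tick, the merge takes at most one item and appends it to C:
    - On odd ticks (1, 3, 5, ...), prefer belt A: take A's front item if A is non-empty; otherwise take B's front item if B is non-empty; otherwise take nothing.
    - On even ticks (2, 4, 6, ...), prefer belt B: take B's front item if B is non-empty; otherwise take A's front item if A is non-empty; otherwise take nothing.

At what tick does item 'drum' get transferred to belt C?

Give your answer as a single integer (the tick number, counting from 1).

Tick 1: prefer A, take apple from A; A=[drum,quill,gear,reel] B=[axle,clip,shaft,tube,rod,grate] C=[apple]
Tick 2: prefer B, take axle from B; A=[drum,quill,gear,reel] B=[clip,shaft,tube,rod,grate] C=[apple,axle]
Tick 3: prefer A, take drum from A; A=[quill,gear,reel] B=[clip,shaft,tube,rod,grate] C=[apple,axle,drum]

Answer: 3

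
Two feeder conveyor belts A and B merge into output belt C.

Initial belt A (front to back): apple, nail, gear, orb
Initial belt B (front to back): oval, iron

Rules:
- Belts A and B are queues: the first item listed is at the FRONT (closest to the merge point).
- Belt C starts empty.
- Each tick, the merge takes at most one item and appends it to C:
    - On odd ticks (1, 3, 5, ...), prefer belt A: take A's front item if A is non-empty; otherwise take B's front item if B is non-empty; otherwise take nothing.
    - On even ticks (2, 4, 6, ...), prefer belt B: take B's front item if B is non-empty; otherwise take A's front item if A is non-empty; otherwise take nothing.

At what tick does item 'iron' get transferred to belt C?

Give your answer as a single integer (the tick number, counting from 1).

Answer: 4

Derivation:
Tick 1: prefer A, take apple from A; A=[nail,gear,orb] B=[oval,iron] C=[apple]
Tick 2: prefer B, take oval from B; A=[nail,gear,orb] B=[iron] C=[apple,oval]
Tick 3: prefer A, take nail from A; A=[gear,orb] B=[iron] C=[apple,oval,nail]
Tick 4: prefer B, take iron from B; A=[gear,orb] B=[-] C=[apple,oval,nail,iron]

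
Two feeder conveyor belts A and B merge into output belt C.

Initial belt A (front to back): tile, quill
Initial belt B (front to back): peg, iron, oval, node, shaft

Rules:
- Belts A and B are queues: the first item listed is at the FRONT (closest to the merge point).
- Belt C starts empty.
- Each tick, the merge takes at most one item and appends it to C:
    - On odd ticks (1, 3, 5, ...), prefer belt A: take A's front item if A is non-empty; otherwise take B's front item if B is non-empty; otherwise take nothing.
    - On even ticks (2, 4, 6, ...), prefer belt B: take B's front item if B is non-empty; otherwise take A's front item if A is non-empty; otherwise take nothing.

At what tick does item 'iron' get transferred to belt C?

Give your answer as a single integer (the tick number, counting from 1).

Answer: 4

Derivation:
Tick 1: prefer A, take tile from A; A=[quill] B=[peg,iron,oval,node,shaft] C=[tile]
Tick 2: prefer B, take peg from B; A=[quill] B=[iron,oval,node,shaft] C=[tile,peg]
Tick 3: prefer A, take quill from A; A=[-] B=[iron,oval,node,shaft] C=[tile,peg,quill]
Tick 4: prefer B, take iron from B; A=[-] B=[oval,node,shaft] C=[tile,peg,quill,iron]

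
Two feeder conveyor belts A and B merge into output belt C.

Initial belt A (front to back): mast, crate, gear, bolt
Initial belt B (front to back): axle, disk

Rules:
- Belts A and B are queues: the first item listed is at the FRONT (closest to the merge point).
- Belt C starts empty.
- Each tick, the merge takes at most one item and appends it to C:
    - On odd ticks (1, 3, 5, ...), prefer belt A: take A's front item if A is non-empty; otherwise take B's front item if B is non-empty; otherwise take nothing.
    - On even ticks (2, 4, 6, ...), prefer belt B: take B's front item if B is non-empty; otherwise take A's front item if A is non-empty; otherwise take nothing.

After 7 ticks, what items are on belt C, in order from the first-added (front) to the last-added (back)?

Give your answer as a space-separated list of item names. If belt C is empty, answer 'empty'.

Tick 1: prefer A, take mast from A; A=[crate,gear,bolt] B=[axle,disk] C=[mast]
Tick 2: prefer B, take axle from B; A=[crate,gear,bolt] B=[disk] C=[mast,axle]
Tick 3: prefer A, take crate from A; A=[gear,bolt] B=[disk] C=[mast,axle,crate]
Tick 4: prefer B, take disk from B; A=[gear,bolt] B=[-] C=[mast,axle,crate,disk]
Tick 5: prefer A, take gear from A; A=[bolt] B=[-] C=[mast,axle,crate,disk,gear]
Tick 6: prefer B, take bolt from A; A=[-] B=[-] C=[mast,axle,crate,disk,gear,bolt]
Tick 7: prefer A, both empty, nothing taken; A=[-] B=[-] C=[mast,axle,crate,disk,gear,bolt]

Answer: mast axle crate disk gear bolt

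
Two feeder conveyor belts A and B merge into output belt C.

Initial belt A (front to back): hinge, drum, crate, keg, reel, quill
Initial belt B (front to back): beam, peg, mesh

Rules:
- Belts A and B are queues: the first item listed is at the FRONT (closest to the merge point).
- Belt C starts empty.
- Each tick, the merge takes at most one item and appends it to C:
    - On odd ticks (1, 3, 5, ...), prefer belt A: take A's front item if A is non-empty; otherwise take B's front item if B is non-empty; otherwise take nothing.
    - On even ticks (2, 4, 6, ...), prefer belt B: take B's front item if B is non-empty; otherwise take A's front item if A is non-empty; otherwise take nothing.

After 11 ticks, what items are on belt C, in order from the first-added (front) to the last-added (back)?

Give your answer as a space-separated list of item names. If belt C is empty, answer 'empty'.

Answer: hinge beam drum peg crate mesh keg reel quill

Derivation:
Tick 1: prefer A, take hinge from A; A=[drum,crate,keg,reel,quill] B=[beam,peg,mesh] C=[hinge]
Tick 2: prefer B, take beam from B; A=[drum,crate,keg,reel,quill] B=[peg,mesh] C=[hinge,beam]
Tick 3: prefer A, take drum from A; A=[crate,keg,reel,quill] B=[peg,mesh] C=[hinge,beam,drum]
Tick 4: prefer B, take peg from B; A=[crate,keg,reel,quill] B=[mesh] C=[hinge,beam,drum,peg]
Tick 5: prefer A, take crate from A; A=[keg,reel,quill] B=[mesh] C=[hinge,beam,drum,peg,crate]
Tick 6: prefer B, take mesh from B; A=[keg,reel,quill] B=[-] C=[hinge,beam,drum,peg,crate,mesh]
Tick 7: prefer A, take keg from A; A=[reel,quill] B=[-] C=[hinge,beam,drum,peg,crate,mesh,keg]
Tick 8: prefer B, take reel from A; A=[quill] B=[-] C=[hinge,beam,drum,peg,crate,mesh,keg,reel]
Tick 9: prefer A, take quill from A; A=[-] B=[-] C=[hinge,beam,drum,peg,crate,mesh,keg,reel,quill]
Tick 10: prefer B, both empty, nothing taken; A=[-] B=[-] C=[hinge,beam,drum,peg,crate,mesh,keg,reel,quill]
Tick 11: prefer A, both empty, nothing taken; A=[-] B=[-] C=[hinge,beam,drum,peg,crate,mesh,keg,reel,quill]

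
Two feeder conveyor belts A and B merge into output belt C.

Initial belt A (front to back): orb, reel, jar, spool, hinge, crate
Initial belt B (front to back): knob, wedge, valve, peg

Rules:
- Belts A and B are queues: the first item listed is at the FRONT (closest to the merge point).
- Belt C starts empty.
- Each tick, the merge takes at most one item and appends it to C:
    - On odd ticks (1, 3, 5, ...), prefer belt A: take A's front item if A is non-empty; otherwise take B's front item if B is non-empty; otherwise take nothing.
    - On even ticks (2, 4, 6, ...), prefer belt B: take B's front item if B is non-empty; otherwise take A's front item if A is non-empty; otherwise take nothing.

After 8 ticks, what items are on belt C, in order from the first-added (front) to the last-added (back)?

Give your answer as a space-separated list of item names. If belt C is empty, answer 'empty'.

Tick 1: prefer A, take orb from A; A=[reel,jar,spool,hinge,crate] B=[knob,wedge,valve,peg] C=[orb]
Tick 2: prefer B, take knob from B; A=[reel,jar,spool,hinge,crate] B=[wedge,valve,peg] C=[orb,knob]
Tick 3: prefer A, take reel from A; A=[jar,spool,hinge,crate] B=[wedge,valve,peg] C=[orb,knob,reel]
Tick 4: prefer B, take wedge from B; A=[jar,spool,hinge,crate] B=[valve,peg] C=[orb,knob,reel,wedge]
Tick 5: prefer A, take jar from A; A=[spool,hinge,crate] B=[valve,peg] C=[orb,knob,reel,wedge,jar]
Tick 6: prefer B, take valve from B; A=[spool,hinge,crate] B=[peg] C=[orb,knob,reel,wedge,jar,valve]
Tick 7: prefer A, take spool from A; A=[hinge,crate] B=[peg] C=[orb,knob,reel,wedge,jar,valve,spool]
Tick 8: prefer B, take peg from B; A=[hinge,crate] B=[-] C=[orb,knob,reel,wedge,jar,valve,spool,peg]

Answer: orb knob reel wedge jar valve spool peg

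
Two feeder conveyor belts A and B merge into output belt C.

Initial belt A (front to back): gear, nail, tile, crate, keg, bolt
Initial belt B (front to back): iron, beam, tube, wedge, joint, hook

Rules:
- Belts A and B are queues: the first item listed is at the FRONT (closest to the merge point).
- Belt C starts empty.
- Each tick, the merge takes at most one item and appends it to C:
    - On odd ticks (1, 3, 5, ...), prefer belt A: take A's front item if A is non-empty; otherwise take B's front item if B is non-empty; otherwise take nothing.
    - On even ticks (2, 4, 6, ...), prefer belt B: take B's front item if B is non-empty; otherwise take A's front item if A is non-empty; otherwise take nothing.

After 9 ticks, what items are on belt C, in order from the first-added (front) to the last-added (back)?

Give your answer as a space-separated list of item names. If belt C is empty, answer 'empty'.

Tick 1: prefer A, take gear from A; A=[nail,tile,crate,keg,bolt] B=[iron,beam,tube,wedge,joint,hook] C=[gear]
Tick 2: prefer B, take iron from B; A=[nail,tile,crate,keg,bolt] B=[beam,tube,wedge,joint,hook] C=[gear,iron]
Tick 3: prefer A, take nail from A; A=[tile,crate,keg,bolt] B=[beam,tube,wedge,joint,hook] C=[gear,iron,nail]
Tick 4: prefer B, take beam from B; A=[tile,crate,keg,bolt] B=[tube,wedge,joint,hook] C=[gear,iron,nail,beam]
Tick 5: prefer A, take tile from A; A=[crate,keg,bolt] B=[tube,wedge,joint,hook] C=[gear,iron,nail,beam,tile]
Tick 6: prefer B, take tube from B; A=[crate,keg,bolt] B=[wedge,joint,hook] C=[gear,iron,nail,beam,tile,tube]
Tick 7: prefer A, take crate from A; A=[keg,bolt] B=[wedge,joint,hook] C=[gear,iron,nail,beam,tile,tube,crate]
Tick 8: prefer B, take wedge from B; A=[keg,bolt] B=[joint,hook] C=[gear,iron,nail,beam,tile,tube,crate,wedge]
Tick 9: prefer A, take keg from A; A=[bolt] B=[joint,hook] C=[gear,iron,nail,beam,tile,tube,crate,wedge,keg]

Answer: gear iron nail beam tile tube crate wedge keg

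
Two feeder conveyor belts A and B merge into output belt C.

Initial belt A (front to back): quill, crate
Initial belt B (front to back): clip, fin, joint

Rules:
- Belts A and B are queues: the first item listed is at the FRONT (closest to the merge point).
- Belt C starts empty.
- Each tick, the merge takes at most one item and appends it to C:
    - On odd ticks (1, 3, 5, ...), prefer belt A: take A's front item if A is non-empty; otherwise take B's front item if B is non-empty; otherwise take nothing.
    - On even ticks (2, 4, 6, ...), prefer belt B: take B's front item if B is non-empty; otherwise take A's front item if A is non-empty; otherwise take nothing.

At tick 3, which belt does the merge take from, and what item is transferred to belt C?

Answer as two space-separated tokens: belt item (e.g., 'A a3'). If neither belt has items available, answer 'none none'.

Answer: A crate

Derivation:
Tick 1: prefer A, take quill from A; A=[crate] B=[clip,fin,joint] C=[quill]
Tick 2: prefer B, take clip from B; A=[crate] B=[fin,joint] C=[quill,clip]
Tick 3: prefer A, take crate from A; A=[-] B=[fin,joint] C=[quill,clip,crate]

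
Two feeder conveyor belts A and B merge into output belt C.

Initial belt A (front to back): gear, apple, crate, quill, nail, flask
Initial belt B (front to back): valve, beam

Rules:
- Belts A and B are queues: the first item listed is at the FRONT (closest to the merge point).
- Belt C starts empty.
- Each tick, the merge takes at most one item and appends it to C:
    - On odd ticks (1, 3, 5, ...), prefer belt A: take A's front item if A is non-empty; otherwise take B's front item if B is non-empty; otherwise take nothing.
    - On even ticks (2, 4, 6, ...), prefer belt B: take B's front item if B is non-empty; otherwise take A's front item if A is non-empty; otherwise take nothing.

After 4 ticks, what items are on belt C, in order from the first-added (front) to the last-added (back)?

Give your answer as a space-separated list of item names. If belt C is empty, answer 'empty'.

Answer: gear valve apple beam

Derivation:
Tick 1: prefer A, take gear from A; A=[apple,crate,quill,nail,flask] B=[valve,beam] C=[gear]
Tick 2: prefer B, take valve from B; A=[apple,crate,quill,nail,flask] B=[beam] C=[gear,valve]
Tick 3: prefer A, take apple from A; A=[crate,quill,nail,flask] B=[beam] C=[gear,valve,apple]
Tick 4: prefer B, take beam from B; A=[crate,quill,nail,flask] B=[-] C=[gear,valve,apple,beam]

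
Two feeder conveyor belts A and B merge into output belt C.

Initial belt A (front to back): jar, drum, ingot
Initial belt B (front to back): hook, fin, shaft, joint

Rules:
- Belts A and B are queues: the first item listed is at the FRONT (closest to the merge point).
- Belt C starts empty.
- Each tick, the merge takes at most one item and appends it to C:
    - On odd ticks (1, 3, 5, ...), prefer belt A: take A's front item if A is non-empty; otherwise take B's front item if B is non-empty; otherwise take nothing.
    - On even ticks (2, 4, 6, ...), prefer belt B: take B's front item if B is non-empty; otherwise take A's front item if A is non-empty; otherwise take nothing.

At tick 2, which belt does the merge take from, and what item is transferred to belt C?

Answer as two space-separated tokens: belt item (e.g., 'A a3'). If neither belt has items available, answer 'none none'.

Tick 1: prefer A, take jar from A; A=[drum,ingot] B=[hook,fin,shaft,joint] C=[jar]
Tick 2: prefer B, take hook from B; A=[drum,ingot] B=[fin,shaft,joint] C=[jar,hook]

Answer: B hook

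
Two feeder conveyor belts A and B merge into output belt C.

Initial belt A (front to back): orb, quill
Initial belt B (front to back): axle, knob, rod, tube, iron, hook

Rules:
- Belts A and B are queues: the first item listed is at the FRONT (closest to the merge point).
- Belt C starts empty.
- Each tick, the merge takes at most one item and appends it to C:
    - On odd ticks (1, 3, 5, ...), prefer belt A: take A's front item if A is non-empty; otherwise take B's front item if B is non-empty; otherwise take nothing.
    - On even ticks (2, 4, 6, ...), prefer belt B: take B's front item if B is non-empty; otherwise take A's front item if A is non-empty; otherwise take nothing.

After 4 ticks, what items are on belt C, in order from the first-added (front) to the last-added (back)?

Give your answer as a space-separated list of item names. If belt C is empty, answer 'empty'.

Tick 1: prefer A, take orb from A; A=[quill] B=[axle,knob,rod,tube,iron,hook] C=[orb]
Tick 2: prefer B, take axle from B; A=[quill] B=[knob,rod,tube,iron,hook] C=[orb,axle]
Tick 3: prefer A, take quill from A; A=[-] B=[knob,rod,tube,iron,hook] C=[orb,axle,quill]
Tick 4: prefer B, take knob from B; A=[-] B=[rod,tube,iron,hook] C=[orb,axle,quill,knob]

Answer: orb axle quill knob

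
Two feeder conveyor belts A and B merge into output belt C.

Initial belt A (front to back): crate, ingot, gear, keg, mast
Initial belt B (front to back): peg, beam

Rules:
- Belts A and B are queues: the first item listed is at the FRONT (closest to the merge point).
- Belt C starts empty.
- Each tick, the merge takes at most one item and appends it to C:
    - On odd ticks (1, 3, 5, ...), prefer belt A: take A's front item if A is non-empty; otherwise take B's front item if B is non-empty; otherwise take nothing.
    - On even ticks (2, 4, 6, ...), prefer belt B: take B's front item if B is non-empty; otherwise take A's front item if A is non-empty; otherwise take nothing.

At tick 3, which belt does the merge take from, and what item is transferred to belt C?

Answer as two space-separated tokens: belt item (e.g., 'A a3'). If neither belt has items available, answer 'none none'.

Answer: A ingot

Derivation:
Tick 1: prefer A, take crate from A; A=[ingot,gear,keg,mast] B=[peg,beam] C=[crate]
Tick 2: prefer B, take peg from B; A=[ingot,gear,keg,mast] B=[beam] C=[crate,peg]
Tick 3: prefer A, take ingot from A; A=[gear,keg,mast] B=[beam] C=[crate,peg,ingot]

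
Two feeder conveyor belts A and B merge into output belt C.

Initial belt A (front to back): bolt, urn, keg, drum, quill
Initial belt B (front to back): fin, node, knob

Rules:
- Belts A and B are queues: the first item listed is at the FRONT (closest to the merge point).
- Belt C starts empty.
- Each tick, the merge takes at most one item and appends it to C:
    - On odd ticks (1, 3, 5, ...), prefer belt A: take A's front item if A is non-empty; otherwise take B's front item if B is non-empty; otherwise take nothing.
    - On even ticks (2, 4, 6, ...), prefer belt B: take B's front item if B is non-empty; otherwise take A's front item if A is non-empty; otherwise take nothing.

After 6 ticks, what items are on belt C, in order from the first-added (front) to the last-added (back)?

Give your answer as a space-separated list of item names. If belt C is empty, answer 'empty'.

Answer: bolt fin urn node keg knob

Derivation:
Tick 1: prefer A, take bolt from A; A=[urn,keg,drum,quill] B=[fin,node,knob] C=[bolt]
Tick 2: prefer B, take fin from B; A=[urn,keg,drum,quill] B=[node,knob] C=[bolt,fin]
Tick 3: prefer A, take urn from A; A=[keg,drum,quill] B=[node,knob] C=[bolt,fin,urn]
Tick 4: prefer B, take node from B; A=[keg,drum,quill] B=[knob] C=[bolt,fin,urn,node]
Tick 5: prefer A, take keg from A; A=[drum,quill] B=[knob] C=[bolt,fin,urn,node,keg]
Tick 6: prefer B, take knob from B; A=[drum,quill] B=[-] C=[bolt,fin,urn,node,keg,knob]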